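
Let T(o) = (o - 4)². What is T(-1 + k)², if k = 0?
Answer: 625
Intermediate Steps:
T(o) = (-4 + o)²
T(-1 + k)² = ((-4 + (-1 + 0))²)² = ((-4 - 1)²)² = ((-5)²)² = 25² = 625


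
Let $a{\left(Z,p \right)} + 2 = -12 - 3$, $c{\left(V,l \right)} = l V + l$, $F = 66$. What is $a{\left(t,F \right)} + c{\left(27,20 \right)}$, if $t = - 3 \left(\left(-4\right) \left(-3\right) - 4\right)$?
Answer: $543$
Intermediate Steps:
$c{\left(V,l \right)} = l + V l$ ($c{\left(V,l \right)} = V l + l = l + V l$)
$t = -24$ ($t = - 3 \left(12 - 4\right) = \left(-3\right) 8 = -24$)
$a{\left(Z,p \right)} = -17$ ($a{\left(Z,p \right)} = -2 - 15 = -17$)
$a{\left(t,F \right)} + c{\left(27,20 \right)} = -17 + 20 \left(1 + 27\right) = -17 + 20 \cdot 28 = -17 + 560 = 543$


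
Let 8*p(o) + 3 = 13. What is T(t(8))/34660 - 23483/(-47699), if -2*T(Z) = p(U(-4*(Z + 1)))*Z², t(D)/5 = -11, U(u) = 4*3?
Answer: 1157983773/2645195744 ≈ 0.43777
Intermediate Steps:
U(u) = 12
t(D) = -55 (t(D) = 5*(-11) = -55)
p(o) = 5/4 (p(o) = -3/8 + (⅛)*13 = -3/8 + 13/8 = 5/4)
T(Z) = -5*Z²/8
T(t(8))/34660 - 23483/(-47699) = -5/8*(-55)²/34660 - 23483/(-47699) = -5/8*3025*(1/34660) - 23483*(-1/47699) = -15125/8*1/34660 + 23483/47699 = -3025/55456 + 23483/47699 = 1157983773/2645195744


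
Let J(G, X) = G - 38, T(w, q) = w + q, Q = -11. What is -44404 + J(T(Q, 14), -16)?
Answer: -44439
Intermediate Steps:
T(w, q) = q + w
J(G, X) = -38 + G
-44404 + J(T(Q, 14), -16) = -44404 + (-38 + (14 - 11)) = -44404 + (-38 + 3) = -44404 - 35 = -44439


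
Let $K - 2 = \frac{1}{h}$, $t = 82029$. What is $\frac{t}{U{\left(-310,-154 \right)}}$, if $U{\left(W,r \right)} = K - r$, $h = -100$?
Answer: $\frac{8202900}{15599} \approx 525.86$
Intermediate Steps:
$K = \frac{199}{100}$ ($K = 2 + \frac{1}{-100} = 2 - \frac{1}{100} = \frac{199}{100} \approx 1.99$)
$U{\left(W,r \right)} = \frac{199}{100} - r$
$\frac{t}{U{\left(-310,-154 \right)}} = \frac{82029}{\frac{199}{100} - -154} = \frac{82029}{\frac{199}{100} + 154} = \frac{82029}{\frac{15599}{100}} = 82029 \cdot \frac{100}{15599} = \frac{8202900}{15599}$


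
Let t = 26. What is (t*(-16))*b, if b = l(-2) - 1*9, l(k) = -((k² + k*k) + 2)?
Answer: 7904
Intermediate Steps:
l(k) = -2 - 2*k² (l(k) = -((k² + k²) + 2) = -(2*k² + 2) = -(2 + 2*k²) = -2 - 2*k²)
b = -19 (b = (-2 - 2*(-2)²) - 1*9 = (-2 - 2*4) - 9 = (-2 - 8) - 9 = -10 - 9 = -19)
(t*(-16))*b = (26*(-16))*(-19) = -416*(-19) = 7904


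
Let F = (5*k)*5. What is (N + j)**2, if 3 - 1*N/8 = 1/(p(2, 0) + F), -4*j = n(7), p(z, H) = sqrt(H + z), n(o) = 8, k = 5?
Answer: 117447402564/244078129 + 5483296*sqrt(2)/244078129 ≈ 481.22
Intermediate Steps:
F = 125 (F = (5*5)*5 = 25*5 = 125)
j = -2 (j = -1/4*8 = -2)
N = 24 - 8/(125 + sqrt(2)) (N = 24 - 8/(sqrt(0 + 2) + 125) = 24 - 8/(sqrt(2) + 125) = 24 - 8/(125 + sqrt(2)) ≈ 23.937)
(N + j)**2 = ((373952/15623 + 8*sqrt(2)/15623) - 2)**2 = (342706/15623 + 8*sqrt(2)/15623)**2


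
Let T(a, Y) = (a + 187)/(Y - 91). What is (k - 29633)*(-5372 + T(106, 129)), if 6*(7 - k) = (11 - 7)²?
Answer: 9059394449/57 ≈ 1.5894e+8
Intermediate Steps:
T(a, Y) = (187 + a)/(-91 + Y)
k = 13/3 (k = 7 - (11 - 7)²/6 = 7 - ⅙*4² = 7 - ⅙*16 = 7 - 8/3 = 13/3 ≈ 4.3333)
(k - 29633)*(-5372 + T(106, 129)) = (13/3 - 29633)*(-5372 + (187 + 106)/(-91 + 129)) = -88886*(-5372 + 293/38)/3 = -88886/3*(-203843/38) = 9059394449/57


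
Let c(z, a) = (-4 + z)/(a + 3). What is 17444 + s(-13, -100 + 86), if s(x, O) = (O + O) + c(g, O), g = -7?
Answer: 17417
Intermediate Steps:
c(z, a) = (-4 + z)/(3 + a)
s(x, O) = -11/(3 + O) + 2*O (s(x, O) = (O + O) + (-4 - 7)/(3 + O) = 2*O - 11/(3 + O) = -11/(3 + O) + 2*O)
17444 + s(-13, -100 + 86) = 17444 + (-11 + 2*(-100 + 86)*(3 + (-100 + 86)))/(3 + (-100 + 86)) = 17444 + (-11 + 2*(-14)*(3 - 14))/(3 - 14) = 17444 + (-11 + 2*(-14)*(-11))/(-11) = 17444 - (-11 + 308)/11 = 17444 - 1/11*297 = 17444 - 27 = 17417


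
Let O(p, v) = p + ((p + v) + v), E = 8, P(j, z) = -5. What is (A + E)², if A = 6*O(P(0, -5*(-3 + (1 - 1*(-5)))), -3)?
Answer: 7744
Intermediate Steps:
O(p, v) = 2*p + 2*v (O(p, v) = p + (p + 2*v) = 2*p + 2*v)
A = -96 (A = 6*(2*(-5) + 2*(-3)) = 6*(-10 - 6) = 6*(-16) = -96)
(A + E)² = (-96 + 8)² = (-88)² = 7744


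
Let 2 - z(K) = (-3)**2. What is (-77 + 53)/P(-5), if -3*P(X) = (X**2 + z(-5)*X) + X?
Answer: 72/55 ≈ 1.3091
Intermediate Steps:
z(K) = -7 (z(K) = 2 - 1*(-3)**2 = 2 - 1*9 = 2 - 9 = -7)
P(X) = 2*X - X**2/3 (P(X) = -((X**2 - 7*X) + X)/3 = -(X**2 - 6*X)/3 = 2*X - X**2/3)
(-77 + 53)/P(-5) = (-77 + 53)/(((1/3)*(-5)*(6 - 1*(-5)))) = -24*(-3/(5*(6 + 5))) = -24/((1/3)*(-5)*11) = -24/(-55/3) = -24*(-3/55) = 72/55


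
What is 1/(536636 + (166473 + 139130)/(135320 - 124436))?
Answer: 10884/5841051827 ≈ 1.8634e-6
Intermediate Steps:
1/(536636 + (166473 + 139130)/(135320 - 124436)) = 1/(536636 + 305603/10884) = 1/(5841051827/10884) = 10884/5841051827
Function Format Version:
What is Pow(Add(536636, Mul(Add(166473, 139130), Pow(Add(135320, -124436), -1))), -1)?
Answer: Rational(10884, 5841051827) ≈ 1.8634e-6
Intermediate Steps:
Pow(Add(536636, Mul(Add(166473, 139130), Pow(Add(135320, -124436), -1))), -1) = Pow(Add(536636, Mul(305603, Pow(10884, -1))), -1) = Pow(Add(536636, Mul(305603, Rational(1, 10884))), -1) = Pow(Add(536636, Rational(305603, 10884)), -1) = Pow(Rational(5841051827, 10884), -1) = Rational(10884, 5841051827)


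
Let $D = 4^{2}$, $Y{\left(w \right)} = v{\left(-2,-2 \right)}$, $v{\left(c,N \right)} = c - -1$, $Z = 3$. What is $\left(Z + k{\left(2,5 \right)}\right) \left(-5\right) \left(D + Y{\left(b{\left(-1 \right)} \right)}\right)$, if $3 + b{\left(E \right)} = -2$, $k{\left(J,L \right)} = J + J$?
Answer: $-525$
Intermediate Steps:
$k{\left(J,L \right)} = 2 J$
$b{\left(E \right)} = -5$ ($b{\left(E \right)} = -3 - 2 = -5$)
$v{\left(c,N \right)} = 1 + c$ ($v{\left(c,N \right)} = c + 1 = 1 + c$)
$Y{\left(w \right)} = -1$ ($Y{\left(w \right)} = 1 - 2 = -1$)
$D = 16$
$\left(Z + k{\left(2,5 \right)}\right) \left(-5\right) \left(D + Y{\left(b{\left(-1 \right)} \right)}\right) = \left(3 + 2 \cdot 2\right) \left(-5\right) \left(16 - 1\right) = \left(3 + 4\right) \left(-5\right) 15 = 7 \left(-5\right) 15 = \left(-35\right) 15 = -525$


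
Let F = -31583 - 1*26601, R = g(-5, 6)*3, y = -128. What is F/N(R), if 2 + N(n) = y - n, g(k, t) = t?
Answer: 14546/37 ≈ 393.14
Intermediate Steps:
R = 18 (R = 6*3 = 18)
N(n) = -130 - n (N(n) = -2 + (-128 - n) = -130 - n)
F = -58184 (F = -31583 - 26601 = -58184)
F/N(R) = -58184/(-130 - 1*18) = -58184/(-130 - 18) = -58184/(-148) = -58184*(-1/148) = 14546/37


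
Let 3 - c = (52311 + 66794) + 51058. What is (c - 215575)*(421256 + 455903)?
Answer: -338350926865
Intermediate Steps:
c = -170160 (c = 3 - ((52311 + 66794) + 51058) = 3 - (119105 + 51058) = 3 - 1*170163 = 3 - 170163 = -170160)
(c - 215575)*(421256 + 455903) = (-170160 - 215575)*(421256 + 455903) = -385735*877159 = -338350926865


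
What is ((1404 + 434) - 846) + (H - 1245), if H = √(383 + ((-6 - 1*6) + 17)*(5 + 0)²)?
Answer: -253 + 2*√127 ≈ -230.46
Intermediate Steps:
H = 2*√127 (H = √(383 + ((-6 - 6) + 17)*5²) = √(383 + (-12 + 17)*25) = √(383 + 5*25) = √(383 + 125) = √508 = 2*√127 ≈ 22.539)
((1404 + 434) - 846) + (H - 1245) = ((1404 + 434) - 846) + (2*√127 - 1245) = (1838 - 846) + (-1245 + 2*√127) = 992 + (-1245 + 2*√127) = -253 + 2*√127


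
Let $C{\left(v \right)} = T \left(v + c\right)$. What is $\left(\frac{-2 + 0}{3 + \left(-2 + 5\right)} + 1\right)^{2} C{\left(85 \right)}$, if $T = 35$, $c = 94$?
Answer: $\frac{25060}{9} \approx 2784.4$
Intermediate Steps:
$C{\left(v \right)} = 3290 + 35 v$ ($C{\left(v \right)} = 35 \left(v + 94\right) = 35 \left(94 + v\right) = 3290 + 35 v$)
$\left(\frac{-2 + 0}{3 + \left(-2 + 5\right)} + 1\right)^{2} C{\left(85 \right)} = \left(\frac{-2 + 0}{3 + \left(-2 + 5\right)} + 1\right)^{2} \left(3290 + 35 \cdot 85\right) = \left(- \frac{2}{3 + 3} + 1\right)^{2} \left(3290 + 2975\right) = \left(- \frac{2}{6} + 1\right)^{2} \cdot 6265 = \left(\left(-2\right) \frac{1}{6} + 1\right)^{2} \cdot 6265 = \left(- \frac{1}{3} + 1\right)^{2} \cdot 6265 = \left(\frac{2}{3}\right)^{2} \cdot 6265 = \frac{4}{9} \cdot 6265 = \frac{25060}{9}$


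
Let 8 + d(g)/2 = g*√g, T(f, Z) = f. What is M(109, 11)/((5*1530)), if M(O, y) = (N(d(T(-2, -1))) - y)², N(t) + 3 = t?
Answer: 434/3825 + 8*I*√2/255 ≈ 0.11346 + 0.044367*I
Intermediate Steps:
d(g) = -16 + 2*g^(3/2) (d(g) = -16 + 2*(g*√g) = -16 + 2*g^(3/2))
N(t) = -3 + t
M(O, y) = (-19 - y - 4*I*√2)² (M(O, y) = ((-3 + (-16 + 2*(-2)^(3/2))) - y)² = ((-3 + (-16 + 2*(-2*I*√2))) - y)² = ((-3 + (-16 - 4*I*√2)) - y)² = ((-19 - 4*I*√2) - y)² = (-19 - y - 4*I*√2)²)
M(109, 11)/((5*1530)) = (19 + 11 + 4*I*√2)²/((5*1530)) = (30 + 4*I*√2)²/7650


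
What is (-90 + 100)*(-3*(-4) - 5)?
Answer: 70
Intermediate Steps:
(-90 + 100)*(-3*(-4) - 5) = 10*(12 - 5) = 10*7 = 70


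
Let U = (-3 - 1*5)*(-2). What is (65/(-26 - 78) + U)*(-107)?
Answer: -13161/8 ≈ -1645.1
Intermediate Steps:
U = 16 (U = (-3 - 5)*(-2) = -8*(-2) = 16)
(65/(-26 - 78) + U)*(-107) = (65/(-26 - 78) + 16)*(-107) = (65/(-104) + 16)*(-107) = (65*(-1/104) + 16)*(-107) = (-5/8 + 16)*(-107) = (123/8)*(-107) = -13161/8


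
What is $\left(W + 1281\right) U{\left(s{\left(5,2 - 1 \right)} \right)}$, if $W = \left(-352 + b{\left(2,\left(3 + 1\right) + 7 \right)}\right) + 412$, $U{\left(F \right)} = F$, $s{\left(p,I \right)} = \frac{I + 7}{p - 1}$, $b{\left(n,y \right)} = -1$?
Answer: $2680$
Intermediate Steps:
$s{\left(p,I \right)} = \frac{7 + I}{-1 + p}$
$W = 59$ ($W = \left(-352 - 1\right) + 412 = -353 + 412 = 59$)
$\left(W + 1281\right) U{\left(s{\left(5,2 - 1 \right)} \right)} = \left(59 + 1281\right) \frac{7 + \left(2 - 1\right)}{-1 + 5} = 1340 \frac{7 + 1}{4} = 1340 \cdot \frac{1}{4} \cdot 8 = 1340 \cdot 2 = 2680$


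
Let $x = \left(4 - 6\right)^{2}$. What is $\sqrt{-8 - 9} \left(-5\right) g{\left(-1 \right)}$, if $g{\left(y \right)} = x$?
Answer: $- 20 i \sqrt{17} \approx - 82.462 i$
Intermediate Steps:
$x = 4$ ($x = \left(4 - 6\right)^{2} = \left(-2\right)^{2} = 4$)
$g{\left(y \right)} = 4$
$\sqrt{-8 - 9} \left(-5\right) g{\left(-1 \right)} = \sqrt{-8 - 9} \left(-5\right) 4 = \sqrt{-17} \left(-5\right) 4 = i \sqrt{17} \left(-5\right) 4 = - 5 i \sqrt{17} \cdot 4 = - 20 i \sqrt{17}$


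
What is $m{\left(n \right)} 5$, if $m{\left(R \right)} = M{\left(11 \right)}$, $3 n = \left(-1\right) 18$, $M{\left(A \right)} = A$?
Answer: $55$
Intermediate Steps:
$n = -6$ ($n = \frac{\left(-1\right) 18}{3} = \frac{1}{3} \left(-18\right) = -6$)
$m{\left(R \right)} = 11$
$m{\left(n \right)} 5 = 11 \cdot 5 = 55$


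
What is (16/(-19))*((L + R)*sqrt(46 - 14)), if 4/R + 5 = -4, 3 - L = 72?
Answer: 40000*sqrt(2)/171 ≈ 330.81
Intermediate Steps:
L = -69 (L = 3 - 1*72 = 3 - 72 = -69)
R = -4/9 (R = 4/(-5 - 4) = 4/(-9) = 4*(-1/9) = -4/9 ≈ -0.44444)
(16/(-19))*((L + R)*sqrt(46 - 14)) = (16/(-19))*((-69 - 4/9)*sqrt(46 - 14)) = (16*(-1/19))*(-2500*sqrt(2)/9) = -(-10000)*4*sqrt(2)/171 = -(-40000)*sqrt(2)/171 = 40000*sqrt(2)/171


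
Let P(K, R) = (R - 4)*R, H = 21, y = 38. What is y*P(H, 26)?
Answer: 21736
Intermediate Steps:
P(K, R) = R*(-4 + R) (P(K, R) = (-4 + R)*R = R*(-4 + R))
y*P(H, 26) = 38*(26*(-4 + 26)) = 38*(26*22) = 38*572 = 21736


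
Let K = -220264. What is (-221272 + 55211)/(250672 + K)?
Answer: -23723/4344 ≈ -5.4611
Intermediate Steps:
(-221272 + 55211)/(250672 + K) = (-221272 + 55211)/(250672 - 220264) = -166061/30408 = -166061*1/30408 = -23723/4344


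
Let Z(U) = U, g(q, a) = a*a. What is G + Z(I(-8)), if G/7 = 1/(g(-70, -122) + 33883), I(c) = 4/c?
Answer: -48753/97534 ≈ -0.49986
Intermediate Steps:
g(q, a) = a**2
G = 7/48767 (G = 7/((-122)**2 + 33883) = 7/(14884 + 33883) = 7/48767 ≈ 0.00014354)
G + Z(I(-8)) = 7/48767 + 4/(-8) = 7/48767 + 4*(-1/8) = 7/48767 - 1/2 = -48753/97534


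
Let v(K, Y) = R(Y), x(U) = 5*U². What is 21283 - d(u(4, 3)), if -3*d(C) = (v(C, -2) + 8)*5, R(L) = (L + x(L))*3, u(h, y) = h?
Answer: 64159/3 ≈ 21386.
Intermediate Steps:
R(L) = 3*L + 15*L² (R(L) = (L + 5*L²)*3 = 3*L + 15*L²)
v(K, Y) = 3*Y*(1 + 5*Y)
d(C) = -310/3 (d(C) = -(3*(-2)*(1 + 5*(-2)) + 8)*5/3 = -(3*(-2)*(1 - 10) + 8)*5/3 = -(3*(-2)*(-9) + 8)*5/3 = -(54 + 8)*5/3 = -62*5/3 = -⅓*310 = -310/3)
21283 - d(u(4, 3)) = 21283 - 1*(-310/3) = 21283 + 310/3 = 64159/3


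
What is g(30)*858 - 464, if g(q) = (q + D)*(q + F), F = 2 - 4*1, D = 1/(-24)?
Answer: 719255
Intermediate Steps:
D = -1/24 ≈ -0.041667
F = -2 (F = 2 - 4 = -2)
g(q) = (-2 + q)*(-1/24 + q) (g(q) = (q - 1/24)*(q - 2) = (-1/24 + q)*(-2 + q) = (-2 + q)*(-1/24 + q))
g(30)*858 - 464 = (1/12 + 30**2 - 49/24*30)*858 - 464 = (1/12 + 900 - 245/4)*858 - 464 = (5033/6)*858 - 464 = 719719 - 464 = 719255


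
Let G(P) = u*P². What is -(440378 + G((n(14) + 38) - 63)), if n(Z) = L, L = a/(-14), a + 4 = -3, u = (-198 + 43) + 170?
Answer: -1797527/4 ≈ -4.4938e+5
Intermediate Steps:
u = 15 (u = -155 + 170 = 15)
a = -7 (a = -4 - 3 = -7)
L = ½ (L = -7/(-14) = -7*(-1/14) = ½ ≈ 0.50000)
n(Z) = ½
G(P) = 15*P²
-(440378 + G((n(14) + 38) - 63)) = -(440378 + 15*((½ + 38) - 63)²) = -(440378 + 15*(77/2 - 63)²) = -(440378 + 15*(-49/2)²) = -(440378 + 15*(2401/4)) = -(440378 + 36015/4) = -1*1797527/4 = -1797527/4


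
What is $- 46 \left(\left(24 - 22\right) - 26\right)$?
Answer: $1104$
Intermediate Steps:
$- 46 \left(\left(24 - 22\right) - 26\right) = - 46 \left(2 - 26\right) = \left(-46\right) \left(-24\right) = 1104$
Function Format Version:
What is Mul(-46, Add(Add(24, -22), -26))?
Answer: 1104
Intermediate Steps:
Mul(-46, Add(Add(24, -22), -26)) = Mul(-46, Add(2, -26)) = Mul(-46, -24) = 1104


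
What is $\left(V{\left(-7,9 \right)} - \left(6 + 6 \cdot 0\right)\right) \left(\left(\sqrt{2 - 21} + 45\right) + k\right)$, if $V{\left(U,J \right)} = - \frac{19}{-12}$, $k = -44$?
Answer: $- \frac{53}{12} - \frac{53 i \sqrt{19}}{12} \approx -4.4167 - 19.252 i$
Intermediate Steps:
$V{\left(U,J \right)} = \frac{19}{12}$ ($V{\left(U,J \right)} = \left(-19\right) \left(- \frac{1}{12}\right) = \frac{19}{12}$)
$\left(V{\left(-7,9 \right)} - \left(6 + 6 \cdot 0\right)\right) \left(\left(\sqrt{2 - 21} + 45\right) + k\right) = \left(\frac{19}{12} - \left(6 + 6 \cdot 0\right)\right) \left(\left(\sqrt{2 - 21} + 45\right) - 44\right) = \left(\frac{19}{12} - \left(6 + 0\right)\right) \left(\left(\sqrt{-19} + 45\right) - 44\right) = \left(\frac{19}{12} - 6\right) \left(\left(i \sqrt{19} + 45\right) - 44\right) = \left(\frac{19}{12} - 6\right) \left(\left(45 + i \sqrt{19}\right) - 44\right) = - \frac{53 \left(1 + i \sqrt{19}\right)}{12} = - \frac{53}{12} - \frac{53 i \sqrt{19}}{12}$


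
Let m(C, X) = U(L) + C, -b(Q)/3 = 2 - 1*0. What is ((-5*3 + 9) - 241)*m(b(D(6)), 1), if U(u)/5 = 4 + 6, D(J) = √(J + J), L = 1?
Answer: -10868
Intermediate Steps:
D(J) = √2*√J (D(J) = √(2*J) = √2*√J)
U(u) = 50 (U(u) = 5*(4 + 6) = 5*10 = 50)
b(Q) = -6 (b(Q) = -3*(2 - 1*0) = -3*(2 + 0) = -3*2 = -6)
m(C, X) = 50 + C
((-5*3 + 9) - 241)*m(b(D(6)), 1) = ((-5*3 + 9) - 241)*(50 - 6) = ((-15 + 9) - 241)*44 = (-6 - 241)*44 = -247*44 = -10868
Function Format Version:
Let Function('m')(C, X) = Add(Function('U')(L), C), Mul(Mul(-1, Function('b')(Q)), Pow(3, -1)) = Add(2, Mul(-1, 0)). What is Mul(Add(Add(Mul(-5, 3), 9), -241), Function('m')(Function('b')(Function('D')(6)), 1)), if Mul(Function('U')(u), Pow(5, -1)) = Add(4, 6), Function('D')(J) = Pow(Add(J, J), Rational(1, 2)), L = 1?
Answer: -10868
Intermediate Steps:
Function('D')(J) = Mul(Pow(2, Rational(1, 2)), Pow(J, Rational(1, 2))) (Function('D')(J) = Pow(Mul(2, J), Rational(1, 2)) = Mul(Pow(2, Rational(1, 2)), Pow(J, Rational(1, 2))))
Function('U')(u) = 50 (Function('U')(u) = Mul(5, Add(4, 6)) = Mul(5, 10) = 50)
Function('b')(Q) = -6 (Function('b')(Q) = Mul(-3, Add(2, Mul(-1, 0))) = Mul(-3, Add(2, 0)) = Mul(-3, 2) = -6)
Function('m')(C, X) = Add(50, C)
Mul(Add(Add(Mul(-5, 3), 9), -241), Function('m')(Function('b')(Function('D')(6)), 1)) = Mul(Add(Add(Mul(-5, 3), 9), -241), Add(50, -6)) = Mul(Add(Add(-15, 9), -241), 44) = Mul(Add(-6, -241), 44) = Mul(-247, 44) = -10868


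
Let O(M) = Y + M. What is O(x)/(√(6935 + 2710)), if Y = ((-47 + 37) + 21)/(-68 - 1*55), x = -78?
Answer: -1921*√9645/237267 ≈ -0.79514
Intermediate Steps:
Y = -11/123 (Y = (-10 + 21)/(-68 - 55) = 11/(-123) = 11*(-1/123) = -11/123 ≈ -0.089431)
O(M) = -11/123 + M
O(x)/(√(6935 + 2710)) = (-11/123 - 78)/(√(6935 + 2710)) = -9605*√9645/9645/123 = -1921*√9645/237267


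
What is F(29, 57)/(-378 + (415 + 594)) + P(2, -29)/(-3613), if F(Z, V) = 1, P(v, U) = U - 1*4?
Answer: 24436/2279803 ≈ 0.010718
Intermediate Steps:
P(v, U) = -4 + U (P(v, U) = U - 4 = -4 + U)
F(29, 57)/(-378 + (415 + 594)) + P(2, -29)/(-3613) = 1/(-378 + (415 + 594)) + (-4 - 29)/(-3613) = 1/(-378 + 1009) - 33*(-1/3613) = 1/631 + 33/3613 = 24436/2279803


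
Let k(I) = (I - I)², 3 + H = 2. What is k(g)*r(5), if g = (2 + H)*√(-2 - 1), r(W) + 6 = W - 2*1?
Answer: 0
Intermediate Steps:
r(W) = -8 + W (r(W) = -6 + (W - 2*1) = -6 + (W - 2) = -6 + (-2 + W) = -8 + W)
H = -1 (H = -3 + 2 = -1)
g = I*√3 (g = (2 - 1)*√(-2 - 1) = 1*√(-3) = 1*(I*√3) = I*√3 ≈ 1.732*I)
k(I) = 0 (k(I) = 0² = 0)
k(g)*r(5) = 0*(-8 + 5) = 0*(-3) = 0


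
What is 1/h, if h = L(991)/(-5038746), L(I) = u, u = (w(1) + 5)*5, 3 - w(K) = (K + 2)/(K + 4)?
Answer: -5038746/37 ≈ -1.3618e+5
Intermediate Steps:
w(K) = 3 - (2 + K)/(4 + K) (w(K) = 3 - (K + 2)/(K + 4) = 3 - (2 + K)/(4 + K))
u = 37 (u = (2*(5 + 1)/(4 + 1) + 5)*5 = (2*6/5 + 5)*5 = (2*(⅕)*6 + 5)*5 = (12/5 + 5)*5 = (37/5)*5 = 37)
L(I) = 37
h = -37/5038746 (h = 37/(-5038746) = 37*(-1/5038746) = -37/5038746 ≈ -7.3431e-6)
1/h = 1/(-37/5038746) = -5038746/37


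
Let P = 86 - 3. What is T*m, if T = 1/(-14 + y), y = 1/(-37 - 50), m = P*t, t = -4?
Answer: 28884/1219 ≈ 23.695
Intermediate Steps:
P = 83
m = -332 (m = 83*(-4) = -332)
y = -1/87 (y = 1/(-87) = -1/87 ≈ -0.011494)
T = -87/1219 (T = 1/(-14 - 1/87) = 1/(-1219/87) = -87/1219 ≈ -0.071370)
T*m = -87/1219*(-332) = 28884/1219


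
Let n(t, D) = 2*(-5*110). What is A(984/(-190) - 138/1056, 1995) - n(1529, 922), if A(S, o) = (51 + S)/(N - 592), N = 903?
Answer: 5720675943/5199920 ≈ 1100.1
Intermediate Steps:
A(S, o) = 51/311 + S/311 (A(S, o) = (51 + S)/(903 - 592) = (51 + S)/311 = (51 + S)*(1/311) = 51/311 + S/311)
n(t, D) = -1100 (n(t, D) = 2*(-550) = -1100)
A(984/(-190) - 138/1056, 1995) - n(1529, 922) = (51/311 + (984/(-190) - 138/1056)/311) - 1*(-1100) = (51/311 + (984*(-1/190) - 138*1/1056)/311) + 1100 = (51/311 + (-492/95 - 23/176)/311) + 1100 = (51/311 + (1/311)*(-88777/16720)) + 1100 = (51/311 - 88777/5199920) + 1100 = 763943/5199920 + 1100 = 5720675943/5199920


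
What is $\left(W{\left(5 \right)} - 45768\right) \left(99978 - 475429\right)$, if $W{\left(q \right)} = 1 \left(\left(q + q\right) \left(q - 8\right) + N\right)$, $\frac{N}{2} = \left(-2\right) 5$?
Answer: $17202413918$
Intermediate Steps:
$N = -20$ ($N = 2 \left(\left(-2\right) 5\right) = 2 \left(-10\right) = -20$)
$W{\left(q \right)} = -20 + 2 q \left(-8 + q\right)$ ($W{\left(q \right)} = 1 \left(\left(q + q\right) \left(q - 8\right) - 20\right) = 1 \left(2 q \left(-8 + q\right) - 20\right) = 1 \left(-20 + 2 q \left(-8 + q\right)\right) = -20 + 2 q \left(-8 + q\right)$)
$\left(W{\left(5 \right)} - 45768\right) \left(99978 - 475429\right) = \left(\left(-20 - 80 + 2 \cdot 5^{2}\right) - 45768\right) \left(99978 - 475429\right) = \left(\left(-20 - 80 + 2 \cdot 25\right) - 45768\right) \left(-375451\right) = \left(\left(-20 - 80 + 50\right) - 45768\right) \left(-375451\right) = \left(-50 - 45768\right) \left(-375451\right) = \left(-45818\right) \left(-375451\right) = 17202413918$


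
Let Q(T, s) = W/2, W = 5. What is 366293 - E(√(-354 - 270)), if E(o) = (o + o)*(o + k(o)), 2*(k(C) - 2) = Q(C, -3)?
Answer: 367541 - 26*I*√39 ≈ 3.6754e+5 - 162.37*I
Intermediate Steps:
Q(T, s) = 5/2
k(C) = 13/4 (k(C) = 2 + (½)*(5/2) = 2 + 5/4 = 13/4)
E(o) = 2*o*(13/4 + o) (E(o) = (o + o)*(o + 13/4) = (2*o)*(13/4 + o) = 2*o*(13/4 + o))
366293 - E(√(-354 - 270)) = 366293 - √(-354 - 270)*(13 + 4*√(-354 - 270))/2 = 366293 - √(-624)*(13 + 4*√(-624))/2 = 366293 - 4*I*√39*(13 + 4*(4*I*√39))/2 = 366293 - 4*I*√39*(13 + 16*I*√39)/2 = 366293 - 2*I*√39*(13 + 16*I*√39)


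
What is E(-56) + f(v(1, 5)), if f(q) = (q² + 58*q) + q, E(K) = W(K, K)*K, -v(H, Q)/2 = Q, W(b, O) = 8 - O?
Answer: -4074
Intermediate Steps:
v(H, Q) = -2*Q
E(K) = K*(8 - K) (E(K) = (8 - K)*K = K*(8 - K))
f(q) = q² + 59*q
E(-56) + f(v(1, 5)) = -56*(8 - 1*(-56)) + (-2*5)*(59 - 2*5) = -56*(8 + 56) - 10*(59 - 10) = -56*64 - 10*49 = -3584 - 490 = -4074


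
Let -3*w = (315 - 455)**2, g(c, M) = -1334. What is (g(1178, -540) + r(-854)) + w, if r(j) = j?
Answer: -26164/3 ≈ -8721.3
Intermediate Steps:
w = -19600/3 (w = -(315 - 455)**2/3 = -1/3*(-140)**2 = -1/3*19600 = -19600/3 ≈ -6533.3)
(g(1178, -540) + r(-854)) + w = (-1334 - 854) - 19600/3 = -2188 - 19600/3 = -26164/3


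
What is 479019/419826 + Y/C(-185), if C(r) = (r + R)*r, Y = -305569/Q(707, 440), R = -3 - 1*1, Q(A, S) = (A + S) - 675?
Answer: 1296199112521/1154764999080 ≈ 1.1225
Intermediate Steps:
Q(A, S) = -675 + A + S
R = -4 (R = -3 - 1 = -4)
Y = -305569/472 (Y = -305569/(-675 + 707 + 440) = -305569/472 ≈ -647.39)
C(r) = r*(-4 + r) (C(r) = (r - 4)*r = (-4 + r)*r = r*(-4 + r))
479019/419826 + Y/C(-185) = 479019/419826 - 305569*(-1/(185*(-4 - 185)))/472 = 479019*(1/419826) - 305569/(472*((-185*(-189)))) = 159673/139942 - 305569/472/34965 = 159673/139942 - 305569/472*1/34965 = 159673/139942 - 305569/16503480 = 1296199112521/1154764999080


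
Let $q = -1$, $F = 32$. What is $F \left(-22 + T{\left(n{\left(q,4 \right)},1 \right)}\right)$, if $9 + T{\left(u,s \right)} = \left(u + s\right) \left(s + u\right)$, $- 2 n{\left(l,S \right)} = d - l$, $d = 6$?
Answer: $-792$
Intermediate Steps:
$n{\left(l,S \right)} = -3 + \frac{l}{2}$ ($n{\left(l,S \right)} = - \frac{6 - l}{2} = -3 + \frac{l}{2}$)
$T{\left(u,s \right)} = -9 + \left(s + u\right)^{2}$ ($T{\left(u,s \right)} = -9 + \left(u + s\right) \left(s + u\right) = -9 + \left(s + u\right) \left(s + u\right) = -9 + \left(s + u\right)^{2}$)
$F \left(-22 + T{\left(n{\left(q,4 \right)},1 \right)}\right) = 32 \left(-22 - \left(9 - \left(1 + \left(-3 + \frac{1}{2} \left(-1\right)\right)\right)^{2}\right)\right) = 32 \left(-22 - \left(9 - \left(1 - \frac{7}{2}\right)^{2}\right)\right) = 32 \left(-22 - \left(9 - \left(- \frac{5}{2}\right)^{2}\right)\right) = 32 \left(-22 + \left(-9 + \frac{25}{4}\right)\right) = 32 \left(-22 - \frac{11}{4}\right) = 32 \left(- \frac{99}{4}\right) = -792$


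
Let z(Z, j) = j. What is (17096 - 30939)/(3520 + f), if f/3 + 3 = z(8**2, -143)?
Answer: -13843/3082 ≈ -4.4916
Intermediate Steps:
f = -438 (f = -9 + 3*(-143) = -9 - 429 = -438)
(17096 - 30939)/(3520 + f) = (17096 - 30939)/(3520 - 438) = -13843/3082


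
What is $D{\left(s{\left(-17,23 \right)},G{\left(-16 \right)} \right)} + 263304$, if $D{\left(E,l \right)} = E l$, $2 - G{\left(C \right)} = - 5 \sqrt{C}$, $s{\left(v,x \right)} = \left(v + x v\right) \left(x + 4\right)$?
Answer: $241272 - 220320 i \approx 2.4127 \cdot 10^{5} - 2.2032 \cdot 10^{5} i$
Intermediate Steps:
$s{\left(v,x \right)} = \left(4 + x\right) \left(v + v x\right)$ ($s{\left(v,x \right)} = \left(v + v x\right) \left(4 + x\right) = \left(4 + x\right) \left(v + v x\right)$)
$G{\left(C \right)} = 2 + 5 \sqrt{C}$ ($G{\left(C \right)} = 2 - - 5 \sqrt{C} = 2 + 5 \sqrt{C}$)
$D{\left(s{\left(-17,23 \right)},G{\left(-16 \right)} \right)} + 263304 = - 17 \left(4 + 23^{2} + 5 \cdot 23\right) \left(2 + 5 \sqrt{-16}\right) + 263304 = - 17 \left(4 + 529 + 115\right) \left(2 + 5 \cdot 4 i\right) + 263304 = \left(-17\right) 648 \left(2 + 20 i\right) + 263304 = - 11016 \left(2 + 20 i\right) + 263304 = \left(-22032 - 220320 i\right) + 263304 = 241272 - 220320 i$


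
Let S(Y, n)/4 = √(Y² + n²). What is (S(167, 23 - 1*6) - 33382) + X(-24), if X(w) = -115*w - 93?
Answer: -30715 + 4*√28178 ≈ -30044.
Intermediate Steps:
X(w) = -93 - 115*w
S(Y, n) = 4*√(Y² + n²)
(S(167, 23 - 1*6) - 33382) + X(-24) = (4*√(167² + (23 - 1*6)²) - 33382) + (-93 - 115*(-24)) = (4*√(27889 + (23 - 6)²) - 33382) + (-93 + 2760) = (4*√(27889 + 17²) - 33382) + 2667 = (4*√(27889 + 289) - 33382) + 2667 = (4*√28178 - 33382) + 2667 = (-33382 + 4*√28178) + 2667 = -30715 + 4*√28178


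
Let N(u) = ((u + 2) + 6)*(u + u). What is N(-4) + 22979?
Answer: 22947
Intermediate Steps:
N(u) = 2*u*(8 + u) (N(u) = ((2 + u) + 6)*(2*u) = (8 + u)*(2*u) = 2*u*(8 + u))
N(-4) + 22979 = 2*(-4)*(8 - 4) + 22979 = 2*(-4)*4 + 22979 = -32 + 22979 = 22947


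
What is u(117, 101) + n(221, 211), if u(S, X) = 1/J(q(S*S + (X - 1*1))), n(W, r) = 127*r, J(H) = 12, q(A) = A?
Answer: 321565/12 ≈ 26797.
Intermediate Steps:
u(S, X) = 1/12
u(117, 101) + n(221, 211) = 1/12 + 127*211 = 1/12 + 26797 = 321565/12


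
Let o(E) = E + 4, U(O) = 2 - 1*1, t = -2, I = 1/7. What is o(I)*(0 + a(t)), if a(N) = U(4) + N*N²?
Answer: -29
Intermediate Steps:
I = ⅐ ≈ 0.14286
U(O) = 1 (U(O) = 2 - 1 = 1)
o(E) = 4 + E
a(N) = 1 + N³ (a(N) = 1 + N*N² = 1 + N³)
o(I)*(0 + a(t)) = (4 + ⅐)*(0 + (1 + (-2)³)) = 29*(0 + (1 - 8))/7 = 29*(0 - 7)/7 = (29/7)*(-7) = -29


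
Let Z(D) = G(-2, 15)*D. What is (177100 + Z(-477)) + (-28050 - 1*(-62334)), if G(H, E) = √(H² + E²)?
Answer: 211384 - 477*√229 ≈ 2.0417e+5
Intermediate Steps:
G(H, E) = √(E² + H²)
Z(D) = D*√229 (Z(D) = √(15² + (-2)²)*D = √(225 + 4)*D = √229*D = D*√229)
(177100 + Z(-477)) + (-28050 - 1*(-62334)) = (177100 - 477*√229) + (-28050 - 1*(-62334)) = (177100 - 477*√229) + (-28050 + 62334) = (177100 - 477*√229) + 34284 = 211384 - 477*√229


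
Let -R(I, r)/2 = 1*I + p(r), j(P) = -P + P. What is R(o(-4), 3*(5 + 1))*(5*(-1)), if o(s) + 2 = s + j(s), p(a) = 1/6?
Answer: -175/3 ≈ -58.333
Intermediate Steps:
p(a) = ⅙
j(P) = 0
o(s) = -2 + s (o(s) = -2 + (s + 0) = -2 + s)
R(I, r) = -⅓ - 2*I (R(I, r) = -2*(1*I + ⅙) = -2*(I + ⅙) = -2*(⅙ + I) = -⅓ - 2*I)
R(o(-4), 3*(5 + 1))*(5*(-1)) = (-⅓ - 2*(-2 - 4))*(5*(-1)) = (-⅓ - 2*(-6))*(-5) = (-⅓ + 12)*(-5) = (35/3)*(-5) = -175/3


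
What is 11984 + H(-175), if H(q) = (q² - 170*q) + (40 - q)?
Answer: 72574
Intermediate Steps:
H(q) = 40 + q² - 171*q
11984 + H(-175) = 11984 + (40 + (-175)² - 171*(-175)) = 11984 + (40 + 30625 + 29925) = 11984 + 60590 = 72574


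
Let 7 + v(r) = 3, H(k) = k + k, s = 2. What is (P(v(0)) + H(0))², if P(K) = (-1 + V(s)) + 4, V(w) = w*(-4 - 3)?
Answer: 121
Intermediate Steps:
V(w) = -7*w (V(w) = w*(-7) = -7*w)
H(k) = 2*k
v(r) = -4 (v(r) = -7 + 3 = -4)
P(K) = -11 (P(K) = (-1 - 7*2) + 4 = (-1 - 14) + 4 = -15 + 4 = -11)
(P(v(0)) + H(0))² = (-11 + 2*0)² = (-11 + 0)² = (-11)² = 121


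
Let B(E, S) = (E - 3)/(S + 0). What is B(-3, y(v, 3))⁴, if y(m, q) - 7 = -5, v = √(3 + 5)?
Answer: 81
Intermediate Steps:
v = 2*√2 (v = √8 = 2*√2 ≈ 2.8284)
y(m, q) = 2 (y(m, q) = 7 - 5 = 2)
B(E, S) = (-3 + E)/S
B(-3, y(v, 3))⁴ = ((-3 - 3)/2)⁴ = ((½)*(-6))⁴ = (-3)⁴ = 81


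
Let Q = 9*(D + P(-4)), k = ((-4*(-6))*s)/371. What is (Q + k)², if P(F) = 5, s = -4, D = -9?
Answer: 180956304/137641 ≈ 1314.7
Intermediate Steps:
k = -96/371 (k = (-4*(-6)*(-4))/371 = (24*(-4))*(1/371) = -96*1/371 = -96/371 ≈ -0.25876)
Q = -36 (Q = 9*(-9 + 5) = 9*(-4) = -36)
(Q + k)² = (-36 - 96/371)² = (-13452/371)² = 180956304/137641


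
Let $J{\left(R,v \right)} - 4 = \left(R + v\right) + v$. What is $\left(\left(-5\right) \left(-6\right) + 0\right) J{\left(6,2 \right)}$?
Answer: $420$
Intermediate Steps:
$J{\left(R,v \right)} = 4 + R + 2 v$ ($J{\left(R,v \right)} = 4 + \left(\left(R + v\right) + v\right) = 4 + \left(R + 2 v\right) = 4 + R + 2 v$)
$\left(\left(-5\right) \left(-6\right) + 0\right) J{\left(6,2 \right)} = \left(\left(-5\right) \left(-6\right) + 0\right) \left(4 + 6 + 2 \cdot 2\right) = \left(30 + 0\right) \left(4 + 6 + 4\right) = 30 \cdot 14 = 420$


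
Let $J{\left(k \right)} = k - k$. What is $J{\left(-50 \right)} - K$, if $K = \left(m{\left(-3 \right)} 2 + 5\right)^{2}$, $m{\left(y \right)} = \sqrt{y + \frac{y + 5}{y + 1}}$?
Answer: $-9 - 40 i \approx -9.0 - 40.0 i$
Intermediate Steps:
$J{\left(k \right)} = 0$
$m{\left(y \right)} = \sqrt{y + \frac{5 + y}{1 + y}}$
$K = \left(5 + 4 i\right)^{2}$ ($K = \left(\sqrt{\frac{5 - 3 - 3 \left(1 - 3\right)}{1 - 3}} \cdot 2 + 5\right)^{2} = \left(\sqrt{\frac{5 - 3 - -6}{-2}} \cdot 2 + 5\right)^{2} = \left(\sqrt{- \frac{5 - 3 + 6}{2}} \cdot 2 + 5\right)^{2} = \left(\sqrt{\left(- \frac{1}{2}\right) 8} \cdot 2 + 5\right)^{2} = \left(\sqrt{-4} \cdot 2 + 5\right)^{2} = \left(2 i 2 + 5\right)^{2} = \left(4 i + 5\right)^{2} = \left(5 + 4 i\right)^{2} \approx 9.0 + 40.0 i$)
$J{\left(-50 \right)} - K = 0 - \left(9 + 40 i\right) = -9 - 40 i$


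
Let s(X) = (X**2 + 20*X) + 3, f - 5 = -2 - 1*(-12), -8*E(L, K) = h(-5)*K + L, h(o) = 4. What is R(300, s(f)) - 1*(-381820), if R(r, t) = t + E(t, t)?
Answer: 382018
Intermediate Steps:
E(L, K) = -K/2 - L/8 (E(L, K) = -(4*K + L)/8 = -(L + 4*K)/8 = -K/2 - L/8)
f = 15 (f = 5 + (-2 - 1*(-12)) = 5 + (-2 + 12) = 5 + 10 = 15)
s(X) = 3 + X**2 + 20*X
R(r, t) = 3*t/8 (R(r, t) = t + (-t/2 - t/8) = t - 5*t/8 = 3*t/8)
R(300, s(f)) - 1*(-381820) = 3*(3 + 15**2 + 20*15)/8 - 1*(-381820) = 3*(3 + 225 + 300)/8 + 381820 = (3/8)*528 + 381820 = 198 + 381820 = 382018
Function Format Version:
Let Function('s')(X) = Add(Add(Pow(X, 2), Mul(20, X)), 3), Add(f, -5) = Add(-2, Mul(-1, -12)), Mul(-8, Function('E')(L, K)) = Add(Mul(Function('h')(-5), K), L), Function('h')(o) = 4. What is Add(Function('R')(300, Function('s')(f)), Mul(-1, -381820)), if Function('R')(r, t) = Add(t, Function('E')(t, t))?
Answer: 382018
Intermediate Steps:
Function('E')(L, K) = Add(Mul(Rational(-1, 2), K), Mul(Rational(-1, 8), L)) (Function('E')(L, K) = Mul(Rational(-1, 8), Add(Mul(4, K), L)) = Mul(Rational(-1, 8), Add(L, Mul(4, K))) = Add(Mul(Rational(-1, 2), K), Mul(Rational(-1, 8), L)))
f = 15 (f = Add(5, Add(-2, Mul(-1, -12))) = Add(5, Add(-2, 12)) = Add(5, 10) = 15)
Function('s')(X) = Add(3, Pow(X, 2), Mul(20, X))
Function('R')(r, t) = Mul(Rational(3, 8), t) (Function('R')(r, t) = Add(t, Add(Mul(Rational(-1, 2), t), Mul(Rational(-1, 8), t))) = Add(t, Mul(Rational(-5, 8), t)) = Mul(Rational(3, 8), t))
Add(Function('R')(300, Function('s')(f)), Mul(-1, -381820)) = Add(Mul(Rational(3, 8), Add(3, Pow(15, 2), Mul(20, 15))), Mul(-1, -381820)) = Add(Mul(Rational(3, 8), Add(3, 225, 300)), 381820) = Add(Mul(Rational(3, 8), 528), 381820) = Add(198, 381820) = 382018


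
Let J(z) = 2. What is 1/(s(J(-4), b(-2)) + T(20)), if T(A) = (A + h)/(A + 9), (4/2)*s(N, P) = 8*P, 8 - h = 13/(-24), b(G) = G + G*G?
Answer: 696/6253 ≈ 0.11131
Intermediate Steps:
b(G) = G + G²
h = 205/24 (h = 8 - 13/(-24) = 8 - 13*(-1)/24 = 8 - 1*(-13/24) = 8 + 13/24 = 205/24 ≈ 8.5417)
s(N, P) = 4*P (s(N, P) = (8*P)/2 = 4*P)
T(A) = (205/24 + A)/(9 + A) (T(A) = (A + 205/24)/(A + 9) = (205/24 + A)/(9 + A))
1/(s(J(-4), b(-2)) + T(20)) = 1/(4*(-2*(1 - 2)) + (205/24 + 20)/(9 + 20)) = 1/(4*(-2*(-1)) + (685/24)/29) = 1/(4*2 + (1/29)*(685/24)) = 1/(8 + 685/696) = 1/(6253/696) = 696/6253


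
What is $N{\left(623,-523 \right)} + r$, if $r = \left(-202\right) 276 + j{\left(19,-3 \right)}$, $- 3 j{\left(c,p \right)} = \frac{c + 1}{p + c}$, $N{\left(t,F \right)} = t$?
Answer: $- \frac{661553}{12} \approx -55129.0$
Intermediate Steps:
$j{\left(c,p \right)} = - \frac{1 + c}{3 \left(c + p\right)}$ ($j{\left(c,p \right)} = - \frac{\left(c + 1\right) \frac{1}{p + c}}{3} = - \frac{\left(1 + c\right) \frac{1}{c + p}}{3} = - \frac{\frac{1}{c + p} \left(1 + c\right)}{3} = - \frac{1 + c}{3 \left(c + p\right)}$)
$r = - \frac{669029}{12}$ ($r = \left(-202\right) 276 + \frac{-1 - 19}{3 \left(19 - 3\right)} = -55752 + \frac{-1 - 19}{3 \cdot 16} = -55752 + \frac{1}{3} \cdot \frac{1}{16} \left(-20\right) = -55752 - \frac{5}{12} = - \frac{669029}{12} \approx -55752.0$)
$N{\left(623,-523 \right)} + r = 623 - \frac{669029}{12} = - \frac{661553}{12}$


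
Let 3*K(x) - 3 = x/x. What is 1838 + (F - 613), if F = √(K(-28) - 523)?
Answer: 1225 + I*√4695/3 ≈ 1225.0 + 22.84*I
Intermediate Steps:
K(x) = 4/3 (K(x) = 1 + (x/x)/3 = 1 + (⅓)*1 = 1 + ⅓ = 4/3)
F = I*√4695/3 (F = √(4/3 - 523) = √(-1565/3) = I*√4695/3 ≈ 22.84*I)
1838 + (F - 613) = 1838 + (I*√4695/3 - 613) = 1838 + (-613 + I*√4695/3) = 1225 + I*√4695/3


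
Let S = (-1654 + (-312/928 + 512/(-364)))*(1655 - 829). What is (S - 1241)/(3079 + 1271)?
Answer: -1032138953/3279900 ≈ -314.69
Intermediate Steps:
S = -1031203239/754 (S = (-1654 + (-312*1/928 + 512*(-1/364)))*826 = (-1654 + (-39/116 - 128/91))*826 = (-1654 - 18397/10556)*826 = -17478021/10556*826 = -1031203239/754 ≈ -1.3676e+6)
(S - 1241)/(3079 + 1271) = (-1031203239/754 - 1241)/(3079 + 1271) = -1032138953/754/4350 = -1032138953/754*1/4350 = -1032138953/3279900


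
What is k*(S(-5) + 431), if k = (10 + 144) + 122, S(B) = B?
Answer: 117576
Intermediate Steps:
k = 276 (k = 154 + 122 = 276)
k*(S(-5) + 431) = 276*(-5 + 431) = 276*426 = 117576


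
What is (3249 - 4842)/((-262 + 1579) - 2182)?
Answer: 1593/865 ≈ 1.8416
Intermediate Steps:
(3249 - 4842)/((-262 + 1579) - 2182) = -1593/(1317 - 2182) = -1593/(-865) = -1593*(-1/865) = 1593/865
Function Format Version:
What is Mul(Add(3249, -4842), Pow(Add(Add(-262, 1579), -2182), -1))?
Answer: Rational(1593, 865) ≈ 1.8416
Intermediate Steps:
Mul(Add(3249, -4842), Pow(Add(Add(-262, 1579), -2182), -1)) = Mul(-1593, Pow(Add(1317, -2182), -1)) = Mul(-1593, Pow(-865, -1)) = Mul(-1593, Rational(-1, 865)) = Rational(1593, 865)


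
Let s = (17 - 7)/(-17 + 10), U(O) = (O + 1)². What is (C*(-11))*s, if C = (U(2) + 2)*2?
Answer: 2420/7 ≈ 345.71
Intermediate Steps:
U(O) = (1 + O)²
s = -10/7 (s = 10/(-7) = 10*(-⅐) = -10/7 ≈ -1.4286)
C = 22 (C = ((1 + 2)² + 2)*2 = (3² + 2)*2 = (9 + 2)*2 = 11*2 = 22)
(C*(-11))*s = (22*(-11))*(-10/7) = -242*(-10/7) = 2420/7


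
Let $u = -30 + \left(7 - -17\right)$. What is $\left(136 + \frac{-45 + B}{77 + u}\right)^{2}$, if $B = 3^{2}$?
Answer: $\frac{92544400}{5041} \approx 18358.0$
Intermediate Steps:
$B = 9$
$u = -6$ ($u = -30 + \left(7 + 17\right) = -30 + 24 = -6$)
$\left(136 + \frac{-45 + B}{77 + u}\right)^{2} = \left(136 + \frac{-45 + 9}{77 - 6}\right)^{2} = \left(136 - \frac{36}{71}\right)^{2} = \left(\frac{9620}{71}\right)^{2} = \frac{92544400}{5041}$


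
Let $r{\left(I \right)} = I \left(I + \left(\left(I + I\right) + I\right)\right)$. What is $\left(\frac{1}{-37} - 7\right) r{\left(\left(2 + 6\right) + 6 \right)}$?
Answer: $- \frac{203840}{37} \approx -5509.2$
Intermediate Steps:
$r{\left(I \right)} = 4 I^{2}$ ($r{\left(I \right)} = I \left(I + \left(2 I + I\right)\right) = I \left(I + 3 I\right) = I 4 I = 4 I^{2}$)
$\left(\frac{1}{-37} - 7\right) r{\left(\left(2 + 6\right) + 6 \right)} = \left(\frac{1}{-37} - 7\right) 4 \left(\left(2 + 6\right) + 6\right)^{2} = \left(- \frac{1}{37} - 7\right) 4 \left(8 + 6\right)^{2} = - \frac{260 \cdot 4 \cdot 14^{2}}{37} = - \frac{260 \cdot 4 \cdot 196}{37} = \left(- \frac{260}{37}\right) 784 = - \frac{203840}{37}$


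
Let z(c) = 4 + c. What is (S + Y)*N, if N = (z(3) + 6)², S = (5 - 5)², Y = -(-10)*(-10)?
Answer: -16900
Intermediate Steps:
Y = -100 (Y = -1*100 = -100)
S = 0 (S = 0² = 0)
N = 169 (N = ((4 + 3) + 6)² = (7 + 6)² = 13² = 169)
(S + Y)*N = (0 - 100)*169 = -100*169 = -16900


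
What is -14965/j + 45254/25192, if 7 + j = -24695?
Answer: 373715647/155573196 ≈ 2.4022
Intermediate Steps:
j = -24702 (j = -7 - 24695 = -24702)
-14965/j + 45254/25192 = -14965/(-24702) + 45254/25192 = -14965*(-1/24702) + 45254*(1/25192) = 14965/24702 + 22627/12596 = 373715647/155573196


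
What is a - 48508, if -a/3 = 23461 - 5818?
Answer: -101437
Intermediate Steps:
a = -52929 (a = -3*(23461 - 5818) = -3*17643 = -52929)
a - 48508 = -52929 - 48508 = -101437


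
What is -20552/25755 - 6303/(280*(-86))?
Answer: -66511679/124036080 ≈ -0.53623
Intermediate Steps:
-20552/25755 - 6303/(280*(-86)) = -20552*1/25755 - 6303/(-24080) = -20552/25755 - 6303*(-1/24080) = -20552/25755 + 6303/24080 = -66511679/124036080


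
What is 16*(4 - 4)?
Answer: 0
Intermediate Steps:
16*(4 - 4) = 16*0 = 0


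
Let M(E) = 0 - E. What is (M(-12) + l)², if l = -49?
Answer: 1369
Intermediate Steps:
M(E) = -E
(M(-12) + l)² = (-1*(-12) - 49)² = (12 - 49)² = (-37)² = 1369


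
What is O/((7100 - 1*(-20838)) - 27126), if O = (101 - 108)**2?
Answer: 7/116 ≈ 0.060345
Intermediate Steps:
O = 49 (O = (-7)**2 = 49)
O/((7100 - 1*(-20838)) - 27126) = 49/((7100 - 1*(-20838)) - 27126) = 49/((7100 + 20838) - 27126) = 49/(27938 - 27126) = 49/812 = 49*(1/812) = 7/116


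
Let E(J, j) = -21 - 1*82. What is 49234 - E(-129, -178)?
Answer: 49337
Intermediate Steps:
E(J, j) = -103 (E(J, j) = -21 - 82 = -103)
49234 - E(-129, -178) = 49234 - 1*(-103) = 49234 + 103 = 49337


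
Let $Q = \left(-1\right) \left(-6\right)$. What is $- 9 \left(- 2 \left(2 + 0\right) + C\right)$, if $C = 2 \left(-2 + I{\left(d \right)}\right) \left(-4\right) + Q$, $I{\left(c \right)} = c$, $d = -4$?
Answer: $-450$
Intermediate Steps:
$Q = 6$
$C = 54$ ($C = 2 \left(-2 - 4\right) \left(-4\right) + 6 = 2 \left(\left(-6\right) \left(-4\right)\right) + 6 = 2 \cdot 24 + 6 = 48 + 6 = 54$)
$- 9 \left(- 2 \left(2 + 0\right) + C\right) = - 9 \left(- 2 \left(2 + 0\right) + 54\right) = - 9 \left(\left(-2\right) 2 + 54\right) = - 9 \left(-4 + 54\right) = \left(-9\right) 50 = -450$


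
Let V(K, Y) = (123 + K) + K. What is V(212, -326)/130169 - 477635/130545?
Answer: -12420372440/3398582421 ≈ -3.6546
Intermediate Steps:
V(K, Y) = 123 + 2*K
V(212, -326)/130169 - 477635/130545 = (123 + 2*212)/130169 - 477635/130545 = (123 + 424)*(1/130169) - 477635*1/130545 = 547*(1/130169) - 95527/26109 = 547/130169 - 95527/26109 = -12420372440/3398582421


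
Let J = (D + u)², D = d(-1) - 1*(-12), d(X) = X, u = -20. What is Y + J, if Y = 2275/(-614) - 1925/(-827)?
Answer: 40430543/507778 ≈ 79.622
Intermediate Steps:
Y = -699475/507778 (Y = 2275*(-1/614) - 1925*(-1/827) = -2275/614 + 1925/827 = -699475/507778 ≈ -1.3775)
D = 11 (D = -1 - 1*(-12) = -1 + 12 = 11)
J = 81 (J = (11 - 20)² = (-9)² = 81)
Y + J = -699475/507778 + 81 = 40430543/507778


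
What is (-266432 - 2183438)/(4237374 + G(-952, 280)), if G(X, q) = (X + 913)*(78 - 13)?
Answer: -2449870/4234839 ≈ -0.57850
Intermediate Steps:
G(X, q) = 59345 + 65*X (G(X, q) = (913 + X)*65 = 59345 + 65*X)
(-266432 - 2183438)/(4237374 + G(-952, 280)) = (-266432 - 2183438)/(4237374 + (59345 + 65*(-952))) = -2449870/(4237374 + (59345 - 61880)) = -2449870/(4237374 - 2535) = -2449870/4234839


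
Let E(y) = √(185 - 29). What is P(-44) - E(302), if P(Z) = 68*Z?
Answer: -2992 - 2*√39 ≈ -3004.5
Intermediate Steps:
E(y) = 2*√39 (E(y) = √156 = 2*√39)
P(-44) - E(302) = 68*(-44) - 2*√39 = -2992 - 2*√39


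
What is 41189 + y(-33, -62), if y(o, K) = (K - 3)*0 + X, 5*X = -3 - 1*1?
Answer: 205941/5 ≈ 41188.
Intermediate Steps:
X = -4/5 (X = (-3 - 1*1)/5 = (-3 - 1)/5 = (1/5)*(-4) = -4/5 ≈ -0.80000)
y(o, K) = -4/5 (y(o, K) = (K - 3)*0 - 4/5 = (-3 + K)*0 - 4/5 = 0 - 4/5 = -4/5)
41189 + y(-33, -62) = 41189 - 4/5 = 205941/5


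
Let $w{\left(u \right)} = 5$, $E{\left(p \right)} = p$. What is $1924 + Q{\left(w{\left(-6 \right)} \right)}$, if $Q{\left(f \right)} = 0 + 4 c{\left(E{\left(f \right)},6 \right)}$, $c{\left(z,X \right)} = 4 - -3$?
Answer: $1952$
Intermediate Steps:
$c{\left(z,X \right)} = 7$ ($c{\left(z,X \right)} = 4 + 3 = 7$)
$Q{\left(f \right)} = 28$ ($Q{\left(f \right)} = 0 + 4 \cdot 7 = 0 + 28 = 28$)
$1924 + Q{\left(w{\left(-6 \right)} \right)} = 1924 + 28 = 1952$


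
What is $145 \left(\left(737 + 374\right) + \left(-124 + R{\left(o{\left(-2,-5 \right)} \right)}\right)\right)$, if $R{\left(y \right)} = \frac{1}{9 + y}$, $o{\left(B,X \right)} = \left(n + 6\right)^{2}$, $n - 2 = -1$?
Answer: $\frac{286235}{2} \approx 1.4312 \cdot 10^{5}$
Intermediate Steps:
$n = 1$ ($n = 2 - 1 = 1$)
$o{\left(B,X \right)} = 49$ ($o{\left(B,X \right)} = \left(1 + 6\right)^{2} = 7^{2} = 49$)
$145 \left(\left(737 + 374\right) + \left(-124 + R{\left(o{\left(-2,-5 \right)} \right)}\right)\right) = 145 \left(\left(737 + 374\right) - \left(124 - \frac{1}{9 + 49}\right)\right) = 145 \left(1111 - \left(124 - \frac{1}{58}\right)\right) = 145 \left(1111 + \left(-124 + \frac{1}{58}\right)\right) = 145 \left(1111 - \frac{7191}{58}\right) = 145 \cdot \frac{57247}{58} = \frac{286235}{2}$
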